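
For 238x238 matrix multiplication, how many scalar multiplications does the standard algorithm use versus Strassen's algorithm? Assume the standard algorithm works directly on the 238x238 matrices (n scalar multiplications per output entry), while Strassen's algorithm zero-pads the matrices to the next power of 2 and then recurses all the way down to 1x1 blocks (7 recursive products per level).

Matrix multiplication for 238x238 matrices:

Strassen's algorithm requires power-of-2 dimensions. Pad 238x238 to 256x256 (next power of 2).

Standard algorithm: 238^3 = 13481272 multiplications
Strassen's algorithm: 7^(log2(256)) = 7^8 = 5764801 multiplications
Savings: 13481272 - 5764801 = 7716471 multiplications

Standard: 13481272 multiplications (238^3). Strassen: 5764801 multiplications (7^8, after padding to 256x256). Strassen reduces 8 recursive multiplications to 7 at each level.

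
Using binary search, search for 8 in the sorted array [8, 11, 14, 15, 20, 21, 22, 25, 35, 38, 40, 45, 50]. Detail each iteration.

Binary search for 8 in [8, 11, 14, 15, 20, 21, 22, 25, 35, 38, 40, 45, 50]:

lo=0, hi=12, mid=6, arr[mid]=22 -> 22 > 8, search left half
lo=0, hi=5, mid=2, arr[mid]=14 -> 14 > 8, search left half
lo=0, hi=1, mid=0, arr[mid]=8 -> Found target at index 0!

Binary search finds 8 at index 0 after 3 comparisons. The search repeatedly halves the search space by comparing with the middle element.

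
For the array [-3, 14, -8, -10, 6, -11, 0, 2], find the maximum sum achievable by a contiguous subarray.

Using Kadane's algorithm on [-3, 14, -8, -10, 6, -11, 0, 2]:

Scanning through the array:
Position 1 (value 14): max_ending_here = 14, max_so_far = 14
Position 2 (value -8): max_ending_here = 6, max_so_far = 14
Position 3 (value -10): max_ending_here = -4, max_so_far = 14
Position 4 (value 6): max_ending_here = 6, max_so_far = 14
Position 5 (value -11): max_ending_here = -5, max_so_far = 14
Position 6 (value 0): max_ending_here = 0, max_so_far = 14
Position 7 (value 2): max_ending_here = 2, max_so_far = 14

Maximum subarray: [14]
Maximum sum: 14

The maximum subarray is [14] with sum 14. This subarray runs from index 1 to index 1.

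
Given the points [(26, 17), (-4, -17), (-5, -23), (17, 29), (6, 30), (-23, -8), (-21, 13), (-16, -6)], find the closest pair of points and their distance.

Computing all pairwise distances among 8 points:

d((26, 17), (-4, -17)) = 45.3431
d((26, 17), (-5, -23)) = 50.6063
d((26, 17), (17, 29)) = 15.0
d((26, 17), (6, 30)) = 23.8537
d((26, 17), (-23, -8)) = 55.0091
d((26, 17), (-21, 13)) = 47.1699
d((26, 17), (-16, -6)) = 47.8853
d((-4, -17), (-5, -23)) = 6.0828 <-- minimum
d((-4, -17), (17, 29)) = 50.5668
d((-4, -17), (6, 30)) = 48.0521
d((-4, -17), (-23, -8)) = 21.0238
d((-4, -17), (-21, 13)) = 34.4819
d((-4, -17), (-16, -6)) = 16.2788
d((-5, -23), (17, 29)) = 56.4624
d((-5, -23), (6, 30)) = 54.1295
d((-5, -23), (-23, -8)) = 23.4307
d((-5, -23), (-21, 13)) = 39.3954
d((-5, -23), (-16, -6)) = 20.2485
d((17, 29), (6, 30)) = 11.0454
d((17, 29), (-23, -8)) = 54.4885
d((17, 29), (-21, 13)) = 41.2311
d((17, 29), (-16, -6)) = 48.1041
d((6, 30), (-23, -8)) = 47.8017
d((6, 30), (-21, 13)) = 31.9061
d((6, 30), (-16, -6)) = 42.19
d((-23, -8), (-21, 13)) = 21.095
d((-23, -8), (-16, -6)) = 7.2801
d((-21, 13), (-16, -6)) = 19.6469

Closest pair: (-4, -17) and (-5, -23) with distance 6.0828

The closest pair is (-4, -17) and (-5, -23) with Euclidean distance 6.0828. For 8 points, brute-force pairwise comparison is shown above. For large n, the divide-and-conquer algorithm (sort by x, recurse on halves, check the dividing strip) achieves O(n log n).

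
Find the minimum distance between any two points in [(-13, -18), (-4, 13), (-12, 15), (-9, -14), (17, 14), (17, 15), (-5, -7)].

Computing all pairwise distances among 7 points:

d((-13, -18), (-4, 13)) = 32.28
d((-13, -18), (-12, 15)) = 33.0151
d((-13, -18), (-9, -14)) = 5.6569
d((-13, -18), (17, 14)) = 43.8634
d((-13, -18), (17, 15)) = 44.5982
d((-13, -18), (-5, -7)) = 13.6015
d((-4, 13), (-12, 15)) = 8.2462
d((-4, 13), (-9, -14)) = 27.4591
d((-4, 13), (17, 14)) = 21.0238
d((-4, 13), (17, 15)) = 21.095
d((-4, 13), (-5, -7)) = 20.025
d((-12, 15), (-9, -14)) = 29.1548
d((-12, 15), (17, 14)) = 29.0172
d((-12, 15), (17, 15)) = 29.0
d((-12, 15), (-5, -7)) = 23.0868
d((-9, -14), (17, 14)) = 38.2099
d((-9, -14), (17, 15)) = 38.9487
d((-9, -14), (-5, -7)) = 8.0623
d((17, 14), (17, 15)) = 1.0 <-- minimum
d((17, 14), (-5, -7)) = 30.4138
d((17, 15), (-5, -7)) = 31.1127

Closest pair: (17, 14) and (17, 15) with distance 1.0

The closest pair is (17, 14) and (17, 15) with Euclidean distance 1.0. For 7 points, brute-force pairwise comparison is shown above. For large n, the divide-and-conquer algorithm (sort by x, recurse on halves, check the dividing strip) achieves O(n log n).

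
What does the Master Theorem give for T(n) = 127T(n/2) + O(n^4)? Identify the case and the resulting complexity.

Master Theorem for T(n) = 127T(n/2) + O(n^4):

a = 127, b = 2, c = 4
log_b(a) = log_2(127) = 6.9887

Case 1: c = 4 < log_2(127) = 6.9887
T(n) = O(n^(log_2 127))

For T(n) = 127T(n/2) + O(n^4): log_2(127) = 6.9887. This is Case 1 of the Master Theorem (c < log_b(a), work dominated by leaves), giving O(n^(log_2 127)).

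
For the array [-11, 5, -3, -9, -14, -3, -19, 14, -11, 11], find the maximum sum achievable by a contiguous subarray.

Using Kadane's algorithm on [-11, 5, -3, -9, -14, -3, -19, 14, -11, 11]:

Scanning through the array:
Position 1 (value 5): max_ending_here = 5, max_so_far = 5
Position 2 (value -3): max_ending_here = 2, max_so_far = 5
Position 3 (value -9): max_ending_here = -7, max_so_far = 5
Position 4 (value -14): max_ending_here = -14, max_so_far = 5
Position 5 (value -3): max_ending_here = -3, max_so_far = 5
Position 6 (value -19): max_ending_here = -19, max_so_far = 5
Position 7 (value 14): max_ending_here = 14, max_so_far = 14
Position 8 (value -11): max_ending_here = 3, max_so_far = 14
Position 9 (value 11): max_ending_here = 14, max_so_far = 14

Maximum subarray: [14]
Maximum sum: 14

The maximum subarray is [14] with sum 14. This subarray runs from index 7 to index 7.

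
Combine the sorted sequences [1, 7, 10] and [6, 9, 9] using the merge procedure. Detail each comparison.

Merging process:

Compare 1 vs 6: take 1 from left. Merged: [1]
Compare 7 vs 6: take 6 from right. Merged: [1, 6]
Compare 7 vs 9: take 7 from left. Merged: [1, 6, 7]
Compare 10 vs 9: take 9 from right. Merged: [1, 6, 7, 9]
Compare 10 vs 9: take 9 from right. Merged: [1, 6, 7, 9, 9]
Append remaining from left: [10]. Merged: [1, 6, 7, 9, 9, 10]

Final merged array: [1, 6, 7, 9, 9, 10]
Total comparisons: 5

The merged array is [1, 6, 7, 9, 9, 10], requiring 5 comparisons. The merge step runs in O(n) time where n is the total number of elements.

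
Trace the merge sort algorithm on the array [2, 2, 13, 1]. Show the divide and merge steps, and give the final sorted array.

Merge sort trace:

Split: [2, 2, 13, 1] -> [2, 2] and [13, 1]
  Split: [2, 2] -> [2] and [2]
  Merge: [2] + [2] -> [2, 2]
  Split: [13, 1] -> [13] and [1]
  Merge: [13] + [1] -> [1, 13]
Merge: [2, 2] + [1, 13] -> [1, 2, 2, 13]

Final sorted array: [1, 2, 2, 13]

The merge sort proceeds by recursively splitting the array and merging sorted halves.
After all merges, the sorted array is [1, 2, 2, 13].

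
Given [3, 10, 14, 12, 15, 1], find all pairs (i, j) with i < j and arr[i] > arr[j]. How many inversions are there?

Finding inversions in [3, 10, 14, 12, 15, 1]:

(0, 5): arr[0]=3 > arr[5]=1
(1, 5): arr[1]=10 > arr[5]=1
(2, 3): arr[2]=14 > arr[3]=12
(2, 5): arr[2]=14 > arr[5]=1
(3, 5): arr[3]=12 > arr[5]=1
(4, 5): arr[4]=15 > arr[5]=1

Total inversions: 6

The array has 6 inversion(s): (0,5), (1,5), (2,3), (2,5), (3,5), (4,5). Each pair (i,j) satisfies i < j and arr[i] > arr[j].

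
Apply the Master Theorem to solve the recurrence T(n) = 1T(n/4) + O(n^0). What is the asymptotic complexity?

Master Theorem for T(n) = 1T(n/4) + O(n^0):

a = 1, b = 4, c = 0
log_b(a) = log_4(1) = 0.0000

Case 2: c = 0 = log_4(1) = 0.0000
T(n) = O(n^0 log n) = O(log n)

For T(n) = 1T(n/4) + O(n^0): log_4(1) = 0.0000. This is Case 2 of the Master Theorem (c = log_b(a), equal work at all levels), giving O(log n).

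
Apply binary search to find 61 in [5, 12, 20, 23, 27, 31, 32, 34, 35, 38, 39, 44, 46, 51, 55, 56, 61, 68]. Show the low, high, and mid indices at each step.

Binary search for 61 in [5, 12, 20, 23, 27, 31, 32, 34, 35, 38, 39, 44, 46, 51, 55, 56, 61, 68]:

lo=0, hi=17, mid=8, arr[mid]=35 -> 35 < 61, search right half
lo=9, hi=17, mid=13, arr[mid]=51 -> 51 < 61, search right half
lo=14, hi=17, mid=15, arr[mid]=56 -> 56 < 61, search right half
lo=16, hi=17, mid=16, arr[mid]=61 -> Found target at index 16!

Binary search finds 61 at index 16 after 4 comparisons. The search repeatedly halves the search space by comparing with the middle element.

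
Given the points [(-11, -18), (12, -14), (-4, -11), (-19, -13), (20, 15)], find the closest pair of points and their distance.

Computing all pairwise distances among 5 points:

d((-11, -18), (12, -14)) = 23.3452
d((-11, -18), (-4, -11)) = 9.8995
d((-11, -18), (-19, -13)) = 9.434 <-- minimum
d((-11, -18), (20, 15)) = 45.2769
d((12, -14), (-4, -11)) = 16.2788
d((12, -14), (-19, -13)) = 31.0161
d((12, -14), (20, 15)) = 30.0832
d((-4, -11), (-19, -13)) = 15.1327
d((-4, -11), (20, 15)) = 35.3836
d((-19, -13), (20, 15)) = 48.0104

Closest pair: (-11, -18) and (-19, -13) with distance 9.434

The closest pair is (-11, -18) and (-19, -13) with Euclidean distance 9.434. For 5 points, brute-force pairwise comparison is shown above. For large n, the divide-and-conquer algorithm (sort by x, recurse on halves, check the dividing strip) achieves O(n log n).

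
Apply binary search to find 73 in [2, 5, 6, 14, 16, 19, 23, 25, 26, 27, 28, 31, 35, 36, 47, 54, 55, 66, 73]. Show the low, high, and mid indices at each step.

Binary search for 73 in [2, 5, 6, 14, 16, 19, 23, 25, 26, 27, 28, 31, 35, 36, 47, 54, 55, 66, 73]:

lo=0, hi=18, mid=9, arr[mid]=27 -> 27 < 73, search right half
lo=10, hi=18, mid=14, arr[mid]=47 -> 47 < 73, search right half
lo=15, hi=18, mid=16, arr[mid]=55 -> 55 < 73, search right half
lo=17, hi=18, mid=17, arr[mid]=66 -> 66 < 73, search right half
lo=18, hi=18, mid=18, arr[mid]=73 -> Found target at index 18!

Binary search finds 73 at index 18 after 5 comparisons. The search repeatedly halves the search space by comparing with the middle element.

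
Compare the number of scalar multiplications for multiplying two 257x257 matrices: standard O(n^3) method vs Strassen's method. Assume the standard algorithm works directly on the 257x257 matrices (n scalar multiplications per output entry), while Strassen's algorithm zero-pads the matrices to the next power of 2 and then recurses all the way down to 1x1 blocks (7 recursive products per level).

Matrix multiplication for 257x257 matrices:

Strassen's algorithm requires power-of-2 dimensions. Pad 257x257 to 512x512 (next power of 2).

Standard algorithm: 257^3 = 16974593 multiplications
Strassen's algorithm: 7^(log2(512)) = 7^9 = 40353607 multiplications
Difference: 16974593 - 40353607 = -23379014 (Strassen uses MORE here due to padding overhead — for small or just-over-power-of-2 n, padding can outweigh the per-level savings)

Standard: 16974593 multiplications (257^3). Strassen: 40353607 multiplications (7^9, after padding to 512x512). Strassen reduces 8 recursive multiplications to 7 at each level.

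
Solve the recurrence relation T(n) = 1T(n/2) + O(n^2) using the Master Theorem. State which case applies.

Master Theorem for T(n) = 1T(n/2) + O(n^2):

a = 1, b = 2, c = 2
log_b(a) = log_2(1) = 0.0000

Case 3: c = 2 > log_2(1) = 0.0000
T(n) = O(n^2) = O(n^2)

For T(n) = 1T(n/2) + O(n^2): log_2(1) = 0.0000. This is Case 3 of the Master Theorem (c > log_b(a), work dominated by root), giving O(n^2).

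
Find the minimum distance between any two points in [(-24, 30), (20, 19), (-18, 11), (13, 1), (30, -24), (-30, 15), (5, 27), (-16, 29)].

Computing all pairwise distances among 8 points:

d((-24, 30), (20, 19)) = 45.3542
d((-24, 30), (-18, 11)) = 19.9249
d((-24, 30), (13, 1)) = 47.0106
d((-24, 30), (30, -24)) = 76.3675
d((-24, 30), (-30, 15)) = 16.1555
d((-24, 30), (5, 27)) = 29.1548
d((-24, 30), (-16, 29)) = 8.0623 <-- minimum
d((20, 19), (-18, 11)) = 38.833
d((20, 19), (13, 1)) = 19.3132
d((20, 19), (30, -24)) = 44.1475
d((20, 19), (-30, 15)) = 50.1597
d((20, 19), (5, 27)) = 17.0
d((20, 19), (-16, 29)) = 37.3631
d((-18, 11), (13, 1)) = 32.573
d((-18, 11), (30, -24)) = 59.4054
d((-18, 11), (-30, 15)) = 12.6491
d((-18, 11), (5, 27)) = 28.0179
d((-18, 11), (-16, 29)) = 18.1108
d((13, 1), (30, -24)) = 30.2324
d((13, 1), (-30, 15)) = 45.2217
d((13, 1), (5, 27)) = 27.2029
d((13, 1), (-16, 29)) = 40.3113
d((30, -24), (-30, 15)) = 71.5612
d((30, -24), (5, 27)) = 56.7979
d((30, -24), (-16, 29)) = 70.1783
d((-30, 15), (5, 27)) = 37.0
d((-30, 15), (-16, 29)) = 19.799
d((5, 27), (-16, 29)) = 21.095

Closest pair: (-24, 30) and (-16, 29) with distance 8.0623

The closest pair is (-24, 30) and (-16, 29) with Euclidean distance 8.0623. For 8 points, brute-force pairwise comparison is shown above. For large n, the divide-and-conquer algorithm (sort by x, recurse on halves, check the dividing strip) achieves O(n log n).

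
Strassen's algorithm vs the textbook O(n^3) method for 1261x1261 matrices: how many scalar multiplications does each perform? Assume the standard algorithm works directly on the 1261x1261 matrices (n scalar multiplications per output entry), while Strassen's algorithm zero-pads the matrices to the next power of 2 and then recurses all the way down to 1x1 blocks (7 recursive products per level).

Matrix multiplication for 1261x1261 matrices:

Strassen's algorithm requires power-of-2 dimensions. Pad 1261x1261 to 2048x2048 (next power of 2).

Standard algorithm: 1261^3 = 2005142581 multiplications
Strassen's algorithm: 7^(log2(2048)) = 7^11 = 1977326743 multiplications
Savings: 2005142581 - 1977326743 = 27815838 multiplications

Standard: 2005142581 multiplications (1261^3). Strassen: 1977326743 multiplications (7^11, after padding to 2048x2048). Strassen reduces 8 recursive multiplications to 7 at each level.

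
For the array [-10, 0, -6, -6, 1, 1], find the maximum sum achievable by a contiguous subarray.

Using Kadane's algorithm on [-10, 0, -6, -6, 1, 1]:

Scanning through the array:
Position 1 (value 0): max_ending_here = 0, max_so_far = 0
Position 2 (value -6): max_ending_here = -6, max_so_far = 0
Position 3 (value -6): max_ending_here = -6, max_so_far = 0
Position 4 (value 1): max_ending_here = 1, max_so_far = 1
Position 5 (value 1): max_ending_here = 2, max_so_far = 2

Maximum subarray: [1, 1]
Maximum sum: 2

The maximum subarray is [1, 1] with sum 2. This subarray runs from index 4 to index 5.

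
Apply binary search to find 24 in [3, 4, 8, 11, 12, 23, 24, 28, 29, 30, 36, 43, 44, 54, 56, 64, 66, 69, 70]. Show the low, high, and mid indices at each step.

Binary search for 24 in [3, 4, 8, 11, 12, 23, 24, 28, 29, 30, 36, 43, 44, 54, 56, 64, 66, 69, 70]:

lo=0, hi=18, mid=9, arr[mid]=30 -> 30 > 24, search left half
lo=0, hi=8, mid=4, arr[mid]=12 -> 12 < 24, search right half
lo=5, hi=8, mid=6, arr[mid]=24 -> Found target at index 6!

Binary search finds 24 at index 6 after 3 comparisons. The search repeatedly halves the search space by comparing with the middle element.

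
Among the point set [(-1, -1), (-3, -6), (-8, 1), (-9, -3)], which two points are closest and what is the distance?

Computing all pairwise distances among 4 points:

d((-1, -1), (-3, -6)) = 5.3852
d((-1, -1), (-8, 1)) = 7.2801
d((-1, -1), (-9, -3)) = 8.2462
d((-3, -6), (-8, 1)) = 8.6023
d((-3, -6), (-9, -3)) = 6.7082
d((-8, 1), (-9, -3)) = 4.1231 <-- minimum

Closest pair: (-8, 1) and (-9, -3) with distance 4.1231

The closest pair is (-8, 1) and (-9, -3) with Euclidean distance 4.1231. For 4 points, brute-force pairwise comparison is shown above. For large n, the divide-and-conquer algorithm (sort by x, recurse on halves, check the dividing strip) achieves O(n log n).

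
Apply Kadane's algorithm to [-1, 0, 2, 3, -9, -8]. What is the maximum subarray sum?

Using Kadane's algorithm on [-1, 0, 2, 3, -9, -8]:

Scanning through the array:
Position 1 (value 0): max_ending_here = 0, max_so_far = 0
Position 2 (value 2): max_ending_here = 2, max_so_far = 2
Position 3 (value 3): max_ending_here = 5, max_so_far = 5
Position 4 (value -9): max_ending_here = -4, max_so_far = 5
Position 5 (value -8): max_ending_here = -8, max_so_far = 5

Maximum subarray: [0, 2, 3]
Maximum sum: 5

The maximum subarray is [0, 2, 3] with sum 5. This subarray runs from index 1 to index 3.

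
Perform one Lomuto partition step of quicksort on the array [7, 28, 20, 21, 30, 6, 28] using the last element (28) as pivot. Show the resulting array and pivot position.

Lomuto partition with pivot = 28:

Initial array: [7, 28, 20, 21, 30, 6, 28]

arr[0]=7 <= 28: swap with position 0, array becomes [7, 28, 20, 21, 30, 6, 28]
arr[1]=28 <= 28: swap with position 1, array becomes [7, 28, 20, 21, 30, 6, 28]
arr[2]=20 <= 28: swap with position 2, array becomes [7, 28, 20, 21, 30, 6, 28]
arr[3]=21 <= 28: swap with position 3, array becomes [7, 28, 20, 21, 30, 6, 28]
arr[4]=30 > 28: no swap
arr[5]=6 <= 28: swap with position 4, array becomes [7, 28, 20, 21, 6, 30, 28]

Place pivot at position 5: [7, 28, 20, 21, 6, 28, 30]
Pivot position: 5

After partitioning with pivot 28, the array becomes [7, 28, 20, 21, 6, 28, 30]. The pivot is placed at index 5. All elements to the left of the pivot are <= 28, and all elements to the right are > 28.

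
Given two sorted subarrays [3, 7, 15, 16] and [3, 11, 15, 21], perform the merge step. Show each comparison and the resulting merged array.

Merging process:

Compare 3 vs 3: take 3 from left. Merged: [3]
Compare 7 vs 3: take 3 from right. Merged: [3, 3]
Compare 7 vs 11: take 7 from left. Merged: [3, 3, 7]
Compare 15 vs 11: take 11 from right. Merged: [3, 3, 7, 11]
Compare 15 vs 15: take 15 from left. Merged: [3, 3, 7, 11, 15]
Compare 16 vs 15: take 15 from right. Merged: [3, 3, 7, 11, 15, 15]
Compare 16 vs 21: take 16 from left. Merged: [3, 3, 7, 11, 15, 15, 16]
Append remaining from right: [21]. Merged: [3, 3, 7, 11, 15, 15, 16, 21]

Final merged array: [3, 3, 7, 11, 15, 15, 16, 21]
Total comparisons: 7

The merged array is [3, 3, 7, 11, 15, 15, 16, 21], requiring 7 comparisons. The merge step runs in O(n) time where n is the total number of elements.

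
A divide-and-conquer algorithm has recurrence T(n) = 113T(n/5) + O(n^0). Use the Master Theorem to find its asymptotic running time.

Master Theorem for T(n) = 113T(n/5) + O(n^0):

a = 113, b = 5, c = 0
log_b(a) = log_5(113) = 2.9373

Case 1: c = 0 < log_5(113) = 2.9373
T(n) = O(n^(log_5 113))

For T(n) = 113T(n/5) + O(n^0): log_5(113) = 2.9373. This is Case 1 of the Master Theorem (c < log_b(a), work dominated by leaves), giving O(n^(log_5 113)).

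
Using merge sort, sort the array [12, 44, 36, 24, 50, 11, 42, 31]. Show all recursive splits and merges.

Merge sort trace:

Split: [12, 44, 36, 24, 50, 11, 42, 31] -> [12, 44, 36, 24] and [50, 11, 42, 31]
  Split: [12, 44, 36, 24] -> [12, 44] and [36, 24]
    Split: [12, 44] -> [12] and [44]
    Merge: [12] + [44] -> [12, 44]
    Split: [36, 24] -> [36] and [24]
    Merge: [36] + [24] -> [24, 36]
  Merge: [12, 44] + [24, 36] -> [12, 24, 36, 44]
  Split: [50, 11, 42, 31] -> [50, 11] and [42, 31]
    Split: [50, 11] -> [50] and [11]
    Merge: [50] + [11] -> [11, 50]
    Split: [42, 31] -> [42] and [31]
    Merge: [42] + [31] -> [31, 42]
  Merge: [11, 50] + [31, 42] -> [11, 31, 42, 50]
Merge: [12, 24, 36, 44] + [11, 31, 42, 50] -> [11, 12, 24, 31, 36, 42, 44, 50]

Final sorted array: [11, 12, 24, 31, 36, 42, 44, 50]

The merge sort proceeds by recursively splitting the array and merging sorted halves.
After all merges, the sorted array is [11, 12, 24, 31, 36, 42, 44, 50].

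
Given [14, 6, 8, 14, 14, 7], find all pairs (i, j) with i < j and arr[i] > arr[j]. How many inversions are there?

Finding inversions in [14, 6, 8, 14, 14, 7]:

(0, 1): arr[0]=14 > arr[1]=6
(0, 2): arr[0]=14 > arr[2]=8
(0, 5): arr[0]=14 > arr[5]=7
(2, 5): arr[2]=8 > arr[5]=7
(3, 5): arr[3]=14 > arr[5]=7
(4, 5): arr[4]=14 > arr[5]=7

Total inversions: 6

The array has 6 inversion(s): (0,1), (0,2), (0,5), (2,5), (3,5), (4,5). Each pair (i,j) satisfies i < j and arr[i] > arr[j].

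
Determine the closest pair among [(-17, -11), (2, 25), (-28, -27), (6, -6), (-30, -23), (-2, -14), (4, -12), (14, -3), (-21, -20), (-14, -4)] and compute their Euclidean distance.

Computing all pairwise distances among 10 points:

d((-17, -11), (2, 25)) = 40.7063
d((-17, -11), (-28, -27)) = 19.4165
d((-17, -11), (6, -6)) = 23.5372
d((-17, -11), (-30, -23)) = 17.6918
d((-17, -11), (-2, -14)) = 15.2971
d((-17, -11), (4, -12)) = 21.0238
d((-17, -11), (14, -3)) = 32.0156
d((-17, -11), (-21, -20)) = 9.8489
d((-17, -11), (-14, -4)) = 7.6158
d((2, 25), (-28, -27)) = 60.0333
d((2, 25), (6, -6)) = 31.257
d((2, 25), (-30, -23)) = 57.6888
d((2, 25), (-2, -14)) = 39.2046
d((2, 25), (4, -12)) = 37.054
d((2, 25), (14, -3)) = 30.4631
d((2, 25), (-21, -20)) = 50.5371
d((2, 25), (-14, -4)) = 33.121
d((-28, -27), (6, -6)) = 39.9625
d((-28, -27), (-30, -23)) = 4.4721 <-- minimum
d((-28, -27), (-2, -14)) = 29.0689
d((-28, -27), (4, -12)) = 35.3412
d((-28, -27), (14, -3)) = 48.3735
d((-28, -27), (-21, -20)) = 9.8995
d((-28, -27), (-14, -4)) = 26.9258
d((6, -6), (-30, -23)) = 39.8121
d((6, -6), (-2, -14)) = 11.3137
d((6, -6), (4, -12)) = 6.3246
d((6, -6), (14, -3)) = 8.544
d((6, -6), (-21, -20)) = 30.4138
d((6, -6), (-14, -4)) = 20.0998
d((-30, -23), (-2, -14)) = 29.4109
d((-30, -23), (4, -12)) = 35.7351
d((-30, -23), (14, -3)) = 48.3322
d((-30, -23), (-21, -20)) = 9.4868
d((-30, -23), (-14, -4)) = 24.8395
d((-2, -14), (4, -12)) = 6.3246
d((-2, -14), (14, -3)) = 19.4165
d((-2, -14), (-21, -20)) = 19.9249
d((-2, -14), (-14, -4)) = 15.6205
d((4, -12), (14, -3)) = 13.4536
d((4, -12), (-21, -20)) = 26.2488
d((4, -12), (-14, -4)) = 19.6977
d((14, -3), (-21, -20)) = 38.9102
d((14, -3), (-14, -4)) = 28.0179
d((-21, -20), (-14, -4)) = 17.4642

Closest pair: (-28, -27) and (-30, -23) with distance 4.4721

The closest pair is (-28, -27) and (-30, -23) with Euclidean distance 4.4721. For 10 points, brute-force pairwise comparison is shown above. For large n, the divide-and-conquer algorithm (sort by x, recurse on halves, check the dividing strip) achieves O(n log n).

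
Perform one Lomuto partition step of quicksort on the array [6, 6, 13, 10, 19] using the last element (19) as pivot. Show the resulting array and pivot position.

Lomuto partition with pivot = 19:

Initial array: [6, 6, 13, 10, 19]

arr[0]=6 <= 19: swap with position 0, array becomes [6, 6, 13, 10, 19]
arr[1]=6 <= 19: swap with position 1, array becomes [6, 6, 13, 10, 19]
arr[2]=13 <= 19: swap with position 2, array becomes [6, 6, 13, 10, 19]
arr[3]=10 <= 19: swap with position 3, array becomes [6, 6, 13, 10, 19]

Place pivot at position 4: [6, 6, 13, 10, 19]
Pivot position: 4

After partitioning with pivot 19, the array becomes [6, 6, 13, 10, 19]. The pivot is placed at index 4. All elements to the left of the pivot are <= 19, and all elements to the right are > 19.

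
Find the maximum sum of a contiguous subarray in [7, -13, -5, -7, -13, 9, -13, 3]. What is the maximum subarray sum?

Using Kadane's algorithm on [7, -13, -5, -7, -13, 9, -13, 3]:

Scanning through the array:
Position 1 (value -13): max_ending_here = -6, max_so_far = 7
Position 2 (value -5): max_ending_here = -5, max_so_far = 7
Position 3 (value -7): max_ending_here = -7, max_so_far = 7
Position 4 (value -13): max_ending_here = -13, max_so_far = 7
Position 5 (value 9): max_ending_here = 9, max_so_far = 9
Position 6 (value -13): max_ending_here = -4, max_so_far = 9
Position 7 (value 3): max_ending_here = 3, max_so_far = 9

Maximum subarray: [9]
Maximum sum: 9

The maximum subarray is [9] with sum 9. This subarray runs from index 5 to index 5.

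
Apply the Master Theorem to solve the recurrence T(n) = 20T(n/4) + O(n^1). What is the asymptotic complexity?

Master Theorem for T(n) = 20T(n/4) + O(n^1):

a = 20, b = 4, c = 1
log_b(a) = log_4(20) = 2.1610

Case 1: c = 1 < log_4(20) = 2.1610
T(n) = O(n^(log_4 20))

For T(n) = 20T(n/4) + O(n^1): log_4(20) = 2.1610. This is Case 1 of the Master Theorem (c < log_b(a), work dominated by leaves), giving O(n^(log_4 20)).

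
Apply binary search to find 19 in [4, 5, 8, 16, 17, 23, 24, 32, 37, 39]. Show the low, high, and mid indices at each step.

Binary search for 19 in [4, 5, 8, 16, 17, 23, 24, 32, 37, 39]:

lo=0, hi=9, mid=4, arr[mid]=17 -> 17 < 19, search right half
lo=5, hi=9, mid=7, arr[mid]=32 -> 32 > 19, search left half
lo=5, hi=6, mid=5, arr[mid]=23 -> 23 > 19, search left half
lo=5 > hi=4, target 19 not found

Binary search determines that 19 is not in the array after 3 comparisons. The search space was exhausted without finding the target.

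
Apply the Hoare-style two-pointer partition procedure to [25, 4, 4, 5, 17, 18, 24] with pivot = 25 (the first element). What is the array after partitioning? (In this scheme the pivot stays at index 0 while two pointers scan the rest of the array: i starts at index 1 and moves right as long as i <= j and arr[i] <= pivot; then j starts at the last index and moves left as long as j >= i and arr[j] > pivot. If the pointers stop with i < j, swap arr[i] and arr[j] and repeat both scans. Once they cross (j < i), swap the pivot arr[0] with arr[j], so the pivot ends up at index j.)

Hoare-style two-pointer partition with pivot = 25:

Initial array: [25, 4, 4, 5, 17, 18, 24]

Pointers start at i = 1, j = 6.
i ends at 7, j ends at 6: the pointers have crossed (j < i), so scanning stops.

Swap pivot arr[0] with arr[6] to place pivot at position 6: [24, 4, 4, 5, 17, 18, 25]
Pivot position: 6

After partitioning with pivot 25, the array becomes [24, 4, 4, 5, 17, 18, 25]. The pivot is placed at index 6. All elements to the left of the pivot are <= 25, and all elements to the right are > 25.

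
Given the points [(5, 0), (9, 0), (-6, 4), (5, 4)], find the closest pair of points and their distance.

Computing all pairwise distances among 4 points:

d((5, 0), (9, 0)) = 4.0 <-- minimum
d((5, 0), (-6, 4)) = 11.7047
d((5, 0), (5, 4)) = 4.0 <-- minimum
d((9, 0), (-6, 4)) = 15.5242
d((9, 0), (5, 4)) = 5.6569
d((-6, 4), (5, 4)) = 11.0

Minimum distance: 4.0 (tie among 2 pairs: (5, 0) and (9, 0); (5, 0) and (5, 4))

The minimum Euclidean distance is 4.0. There is a tie: 2 pairs achieve this minimum — (5, 0) and (9, 0); (5, 0) and (5, 4). Any of these is a valid closest pair. For 4 points, brute-force pairwise comparison is shown above. For large n, the divide-and-conquer algorithm (sort by x, recurse on halves, check the dividing strip) achieves O(n log n).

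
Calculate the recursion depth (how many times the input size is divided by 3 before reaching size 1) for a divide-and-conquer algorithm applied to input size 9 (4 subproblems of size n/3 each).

For divide and conquer with division factor 3:

Problem sizes at each level:
Level 0: 9
Level 1: 3
Level 2: 1

The root is level 0 and the size-1 base case is level 2 (the tree spans levels 0 through 2, i.e. 3 levels counting the root), so the depth is the number of divisions: log_3(9) = 2

The recursion tree depth is log_3(9) = 2. At each level, the problem size is divided by 3, so it takes 2 divisions to reduce to a base case of size 1. The algorithm makes 4 recursive calls at each level.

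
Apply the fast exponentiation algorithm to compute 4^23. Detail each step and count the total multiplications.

Computing 4^23 by squaring (build up from 4^1; each line after the first costs one multiplication):

4^1 = 4
4^2 = (4^1)^2 = 4^2 = 16
4^4 = (4^2)^2 = 16^2 = 256
4^5 = 4 * 4^4 = 4 * 256 = 1024
4^10 = (4^5)^2 = 1024^2 = 1048576
4^11 = 4 * 4^10 = 4 * 1048576 = 4194304
4^22 = (4^11)^2 = 4194304^2 = 17592186044416
4^23 = 4 * 4^22 = 4 * 17592186044416 = 70368744177664

Result: 70368744177664
Multiplications needed: 7 (7 lines after 4^1)

4^23 = 70368744177664. Using exponentiation by squaring, this requires 7 multiplications. The key idea: if the exponent is even, square the half-power; if odd, multiply by the base once.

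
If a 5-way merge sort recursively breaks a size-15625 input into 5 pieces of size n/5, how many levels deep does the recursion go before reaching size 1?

For divide and conquer with division factor 5:

Problem sizes at each level:
Level 0: 15625
Level 1: 3125
Level 2: 625
Level 3: 125
Level 4: 25
Level 5: 5
Level 6: 1

The root is level 0 and the size-1 base case is level 6 (the tree spans levels 0 through 6, i.e. 7 levels counting the root), so the depth is the number of divisions: log_5(15625) = 6

The recursion tree depth is log_5(15625) = 6. At each level, the problem size is divided by 5, so it takes 6 divisions to reduce to a base case of size 1. The algorithm makes 5 recursive calls at each level.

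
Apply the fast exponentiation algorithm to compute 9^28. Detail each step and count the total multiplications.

Computing 9^28 by squaring (build up from 9^1; each line after the first costs one multiplication):

9^1 = 9
9^2 = (9^1)^2 = 9^2 = 81
9^3 = 9 * 9^2 = 9 * 81 = 729
9^6 = (9^3)^2 = 729^2 = 531441
9^7 = 9 * 9^6 = 9 * 531441 = 4782969
9^14 = (9^7)^2 = 4782969^2 = 22876792454961
9^28 = (9^14)^2 = 22876792454961^2 = 523347633027360537213511521

Result: 523347633027360537213511521
Multiplications needed: 6 (6 lines after 9^1)

9^28 = 523347633027360537213511521. Using exponentiation by squaring, this requires 6 multiplications. The key idea: if the exponent is even, square the half-power; if odd, multiply by the base once.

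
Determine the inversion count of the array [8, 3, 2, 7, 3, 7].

Finding inversions in [8, 3, 2, 7, 3, 7]:

(0, 1): arr[0]=8 > arr[1]=3
(0, 2): arr[0]=8 > arr[2]=2
(0, 3): arr[0]=8 > arr[3]=7
(0, 4): arr[0]=8 > arr[4]=3
(0, 5): arr[0]=8 > arr[5]=7
(1, 2): arr[1]=3 > arr[2]=2
(3, 4): arr[3]=7 > arr[4]=3

Total inversions: 7

The array has 7 inversion(s): (0,1), (0,2), (0,3), (0,4), (0,5), (1,2), (3,4). Each pair (i,j) satisfies i < j and arr[i] > arr[j].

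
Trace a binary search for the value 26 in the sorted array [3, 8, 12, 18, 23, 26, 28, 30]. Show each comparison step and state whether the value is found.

Binary search for 26 in [3, 8, 12, 18, 23, 26, 28, 30]:

lo=0, hi=7, mid=3, arr[mid]=18 -> 18 < 26, search right half
lo=4, hi=7, mid=5, arr[mid]=26 -> Found target at index 5!

Binary search finds 26 at index 5 after 2 comparisons. The search repeatedly halves the search space by comparing with the middle element.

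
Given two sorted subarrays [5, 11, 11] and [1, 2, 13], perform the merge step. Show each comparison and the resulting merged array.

Merging process:

Compare 5 vs 1: take 1 from right. Merged: [1]
Compare 5 vs 2: take 2 from right. Merged: [1, 2]
Compare 5 vs 13: take 5 from left. Merged: [1, 2, 5]
Compare 11 vs 13: take 11 from left. Merged: [1, 2, 5, 11]
Compare 11 vs 13: take 11 from left. Merged: [1, 2, 5, 11, 11]
Append remaining from right: [13]. Merged: [1, 2, 5, 11, 11, 13]

Final merged array: [1, 2, 5, 11, 11, 13]
Total comparisons: 5

The merged array is [1, 2, 5, 11, 11, 13], requiring 5 comparisons. The merge step runs in O(n) time where n is the total number of elements.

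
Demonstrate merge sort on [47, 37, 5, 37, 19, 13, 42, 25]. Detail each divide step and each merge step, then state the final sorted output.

Merge sort trace:

Split: [47, 37, 5, 37, 19, 13, 42, 25] -> [47, 37, 5, 37] and [19, 13, 42, 25]
  Split: [47, 37, 5, 37] -> [47, 37] and [5, 37]
    Split: [47, 37] -> [47] and [37]
    Merge: [47] + [37] -> [37, 47]
    Split: [5, 37] -> [5] and [37]
    Merge: [5] + [37] -> [5, 37]
  Merge: [37, 47] + [5, 37] -> [5, 37, 37, 47]
  Split: [19, 13, 42, 25] -> [19, 13] and [42, 25]
    Split: [19, 13] -> [19] and [13]
    Merge: [19] + [13] -> [13, 19]
    Split: [42, 25] -> [42] and [25]
    Merge: [42] + [25] -> [25, 42]
  Merge: [13, 19] + [25, 42] -> [13, 19, 25, 42]
Merge: [5, 37, 37, 47] + [13, 19, 25, 42] -> [5, 13, 19, 25, 37, 37, 42, 47]

Final sorted array: [5, 13, 19, 25, 37, 37, 42, 47]

The merge sort proceeds by recursively splitting the array and merging sorted halves.
After all merges, the sorted array is [5, 13, 19, 25, 37, 37, 42, 47].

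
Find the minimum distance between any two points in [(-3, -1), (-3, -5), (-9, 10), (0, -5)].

Computing all pairwise distances among 4 points:

d((-3, -1), (-3, -5)) = 4.0
d((-3, -1), (-9, 10)) = 12.53
d((-3, -1), (0, -5)) = 5.0
d((-3, -5), (-9, 10)) = 16.1555
d((-3, -5), (0, -5)) = 3.0 <-- minimum
d((-9, 10), (0, -5)) = 17.4929

Closest pair: (-3, -5) and (0, -5) with distance 3.0

The closest pair is (-3, -5) and (0, -5) with Euclidean distance 3.0. For 4 points, brute-force pairwise comparison is shown above. For large n, the divide-and-conquer algorithm (sort by x, recurse on halves, check the dividing strip) achieves O(n log n).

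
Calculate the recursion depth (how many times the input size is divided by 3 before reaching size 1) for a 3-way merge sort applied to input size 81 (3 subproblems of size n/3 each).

For divide and conquer with division factor 3:

Problem sizes at each level:
Level 0: 81
Level 1: 27
Level 2: 9
Level 3: 3
Level 4: 1

The root is level 0 and the size-1 base case is level 4 (the tree spans levels 0 through 4, i.e. 5 levels counting the root), so the depth is the number of divisions: log_3(81) = 4

The recursion tree depth is log_3(81) = 4. At each level, the problem size is divided by 3, so it takes 4 divisions to reduce to a base case of size 1. The algorithm makes 3 recursive calls at each level.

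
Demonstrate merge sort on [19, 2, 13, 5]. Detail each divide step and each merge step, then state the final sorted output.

Merge sort trace:

Split: [19, 2, 13, 5] -> [19, 2] and [13, 5]
  Split: [19, 2] -> [19] and [2]
  Merge: [19] + [2] -> [2, 19]
  Split: [13, 5] -> [13] and [5]
  Merge: [13] + [5] -> [5, 13]
Merge: [2, 19] + [5, 13] -> [2, 5, 13, 19]

Final sorted array: [2, 5, 13, 19]

The merge sort proceeds by recursively splitting the array and merging sorted halves.
After all merges, the sorted array is [2, 5, 13, 19].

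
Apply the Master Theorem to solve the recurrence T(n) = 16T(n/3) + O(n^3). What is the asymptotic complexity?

Master Theorem for T(n) = 16T(n/3) + O(n^3):

a = 16, b = 3, c = 3
log_b(a) = log_3(16) = 2.5237

Case 3: c = 3 > log_3(16) = 2.5237
T(n) = O(n^3) = O(n^3)

For T(n) = 16T(n/3) + O(n^3): log_3(16) = 2.5237. This is Case 3 of the Master Theorem (c > log_b(a), work dominated by root), giving O(n^3).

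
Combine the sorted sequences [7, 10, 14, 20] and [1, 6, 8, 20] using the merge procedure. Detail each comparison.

Merging process:

Compare 7 vs 1: take 1 from right. Merged: [1]
Compare 7 vs 6: take 6 from right. Merged: [1, 6]
Compare 7 vs 8: take 7 from left. Merged: [1, 6, 7]
Compare 10 vs 8: take 8 from right. Merged: [1, 6, 7, 8]
Compare 10 vs 20: take 10 from left. Merged: [1, 6, 7, 8, 10]
Compare 14 vs 20: take 14 from left. Merged: [1, 6, 7, 8, 10, 14]
Compare 20 vs 20: take 20 from left. Merged: [1, 6, 7, 8, 10, 14, 20]
Append remaining from right: [20]. Merged: [1, 6, 7, 8, 10, 14, 20, 20]

Final merged array: [1, 6, 7, 8, 10, 14, 20, 20]
Total comparisons: 7

The merged array is [1, 6, 7, 8, 10, 14, 20, 20], requiring 7 comparisons. The merge step runs in O(n) time where n is the total number of elements.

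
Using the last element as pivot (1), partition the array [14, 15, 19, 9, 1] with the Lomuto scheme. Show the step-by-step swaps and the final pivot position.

Lomuto partition with pivot = 1:

Initial array: [14, 15, 19, 9, 1]

arr[0]=14 > 1: no swap
arr[1]=15 > 1: no swap
arr[2]=19 > 1: no swap
arr[3]=9 > 1: no swap

Place pivot at position 0: [1, 15, 19, 9, 14]
Pivot position: 0

After partitioning with pivot 1, the array becomes [1, 15, 19, 9, 14]. The pivot is placed at index 0. All elements to the left of the pivot are <= 1, and all elements to the right are > 1.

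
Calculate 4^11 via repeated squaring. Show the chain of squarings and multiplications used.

Computing 4^11 by squaring (build up from 4^1; each line after the first costs one multiplication):

4^1 = 4
4^2 = (4^1)^2 = 4^2 = 16
4^4 = (4^2)^2 = 16^2 = 256
4^5 = 4 * 4^4 = 4 * 256 = 1024
4^10 = (4^5)^2 = 1024^2 = 1048576
4^11 = 4 * 4^10 = 4 * 1048576 = 4194304

Result: 4194304
Multiplications needed: 5 (5 lines after 4^1)

4^11 = 4194304. Using exponentiation by squaring, this requires 5 multiplications. The key idea: if the exponent is even, square the half-power; if odd, multiply by the base once.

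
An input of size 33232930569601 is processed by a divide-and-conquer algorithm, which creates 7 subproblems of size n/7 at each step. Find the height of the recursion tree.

For divide and conquer with division factor 7:

Problem sizes at each level:
Level 0: 33232930569601
Level 1: 4747561509943
Level 2: 678223072849
Level 3: 96889010407
Level 4: 13841287201
Level 5: 1977326743
Level 6: 282475249
Level 7: 40353607
Level 8: 5764801
Level 9: 823543
Level 10: 117649
Level 11: 16807
Level 12: 2401
Level 13: 343
Level 14: 49
Level 15: 7
Level 16: 1

The root is level 0 and the size-1 base case is level 16 (the tree spans levels 0 through 16, i.e. 17 levels counting the root), so the depth is the number of divisions: log_7(33232930569601) = 16

The recursion tree depth is log_7(33232930569601) = 16. At each level, the problem size is divided by 7, so it takes 16 divisions to reduce to a base case of size 1. The algorithm makes 7 recursive calls at each level.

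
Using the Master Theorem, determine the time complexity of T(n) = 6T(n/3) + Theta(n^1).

Master Theorem for T(n) = 6T(n/3) + O(n^1):

a = 6, b = 3, c = 1
log_b(a) = log_3(6) = 1.6309

Case 1: c = 1 < log_3(6) = 1.6309
T(n) = O(n^(log_3 6))

For T(n) = 6T(n/3) + O(n^1): log_3(6) = 1.6309. This is Case 1 of the Master Theorem (c < log_b(a), work dominated by leaves), giving O(n^(log_3 6)).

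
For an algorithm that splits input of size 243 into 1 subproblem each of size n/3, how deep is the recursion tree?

For divide and conquer with division factor 3:

Problem sizes at each level:
Level 0: 243
Level 1: 81
Level 2: 27
Level 3: 9
Level 4: 3
Level 5: 1

The root is level 0 and the size-1 base case is level 5 (the tree spans levels 0 through 5, i.e. 6 levels counting the root), so the depth is the number of divisions: log_3(243) = 5

The recursion tree depth is log_3(243) = 5. At each level, the problem size is divided by 3, so it takes 5 divisions to reduce to a base case of size 1. The algorithm makes 1 recursive call at each level.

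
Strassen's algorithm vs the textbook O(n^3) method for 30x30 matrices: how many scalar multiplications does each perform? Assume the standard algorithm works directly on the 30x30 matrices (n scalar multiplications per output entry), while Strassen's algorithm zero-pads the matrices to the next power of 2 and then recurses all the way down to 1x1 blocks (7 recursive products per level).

Matrix multiplication for 30x30 matrices:

Strassen's algorithm requires power-of-2 dimensions. Pad 30x30 to 32x32 (next power of 2).

Standard algorithm: 30^3 = 27000 multiplications
Strassen's algorithm: 7^(log2(32)) = 7^5 = 16807 multiplications
Savings: 27000 - 16807 = 10193 multiplications

Standard: 27000 multiplications (30^3). Strassen: 16807 multiplications (7^5, after padding to 32x32). Strassen reduces 8 recursive multiplications to 7 at each level.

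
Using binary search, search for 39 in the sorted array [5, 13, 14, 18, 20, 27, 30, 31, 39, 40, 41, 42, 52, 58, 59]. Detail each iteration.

Binary search for 39 in [5, 13, 14, 18, 20, 27, 30, 31, 39, 40, 41, 42, 52, 58, 59]:

lo=0, hi=14, mid=7, arr[mid]=31 -> 31 < 39, search right half
lo=8, hi=14, mid=11, arr[mid]=42 -> 42 > 39, search left half
lo=8, hi=10, mid=9, arr[mid]=40 -> 40 > 39, search left half
lo=8, hi=8, mid=8, arr[mid]=39 -> Found target at index 8!

Binary search finds 39 at index 8 after 4 comparisons. The search repeatedly halves the search space by comparing with the middle element.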